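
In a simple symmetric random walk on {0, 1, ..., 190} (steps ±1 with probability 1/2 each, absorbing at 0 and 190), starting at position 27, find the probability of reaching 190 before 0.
P(hit 190 before 0) = 27/190

Let u_k = P(hit 190 before 0 | start at k). Then u_0 = 0, u_190 = 1, and u_k = u_{k-1}/2 + u_{k+1}/2 for 1 ≤ k ≤ 189. This harmonic recurrence is solved by u_k = k/190, giving u_27 = 27/190.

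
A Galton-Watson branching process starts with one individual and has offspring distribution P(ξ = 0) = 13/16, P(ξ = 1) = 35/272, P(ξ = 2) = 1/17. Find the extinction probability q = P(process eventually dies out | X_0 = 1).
q = 1

Mean offspring μ = 0·13/16 + 1·35/272 + 2·1/17 = 67/272 ≤ 1. For μ ≤ 1 with offspring not concentrated at 1, the Galton-Watson process goes extinct almost surely, so q = 1.
(Algebraic check: The pgf is f(s) = 13/16 + 35/272·s + 1/17·s². The extinction probability q is the smallest fixed point of f in [0, 1]. Setting s = f(s):
  1/17·s² + (35/272 − 1)·s + 13/16 = 0
  1/17·s² − (13/16 + 1/17)·s + 13/16 = 0
which factors as (s − 1)·(1/17·s − 13/16) = 0, giving roots s = 1 and s = (13/16)/(1/17) = 221/16. Since 221/16 ≥ 1, the smallest root in [0, 1] is s = 1.)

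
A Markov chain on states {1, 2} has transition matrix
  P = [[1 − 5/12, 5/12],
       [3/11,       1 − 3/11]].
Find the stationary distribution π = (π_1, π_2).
π_1 = 36/91, π_2 = 55/91

Solve πP = π with π_1 + π_2 = 1. From πP = π: π_1 · (1 − 5/12) + π_2 · 3/11 = π_1 ⇒ π_2 · 3/11 = π_1 · 5/12 ⇒ π_2/π_1 = (5/12)/(3/11) = 55/36. Together with π_1 + π_2 = 1:
  π_1 = (3/11)/(5/12 + 3/11) = (3/11)/(91/132) = 36/91,
  π_2 = (5/12)/(5/12 + 3/11) = (5/12)/(91/132) = 55/91.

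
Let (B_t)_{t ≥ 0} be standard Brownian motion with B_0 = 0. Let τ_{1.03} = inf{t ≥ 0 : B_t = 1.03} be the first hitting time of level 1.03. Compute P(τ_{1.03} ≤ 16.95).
P(τ_{1.03} ≤ 16.95) = 2(1 − Φ(1.03/√16.95)) = 2(1 − Φ(0.2502)) ≈ 0.8024

By the reflection principle for standard BM, P(τ_b ≤ t) = 2 · P(B_t ≥ b). Since B_t ~ N(0, t), P(B_t ≥ 1.03) = 1 − Φ(1.03/√t) = 1 − Φ(1.03/√16.95) = 1 − Φ(0.2502) ≈ 0.40122. Doubling: P(τ_{1.03} ≤ 16.95) ≈ 2 · 0.40122 = 0.80244 ≈ 0.8024.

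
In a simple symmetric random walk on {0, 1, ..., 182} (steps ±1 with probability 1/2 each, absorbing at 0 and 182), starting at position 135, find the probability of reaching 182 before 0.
P(hit 182 before 0) = 135/182

Let u_k = P(hit 182 before 0 | start at k). Then u_0 = 0, u_182 = 1, and u_k = u_{k-1}/2 + u_{k+1}/2 for 1 ≤ k ≤ 181. This harmonic recurrence is solved by u_k = k/182, giving u_135 = 135/182.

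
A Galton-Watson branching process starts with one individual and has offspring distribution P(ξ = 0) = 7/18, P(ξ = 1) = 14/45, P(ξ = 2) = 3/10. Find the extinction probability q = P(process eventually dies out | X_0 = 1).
q = 1

Mean offspring μ = 0·7/18 + 1·14/45 + 2·3/10 = 41/45 ≤ 1. For μ ≤ 1 with offspring not concentrated at 1, the Galton-Watson process goes extinct almost surely, so q = 1.
(Algebraic check: The pgf is f(s) = 7/18 + 14/45·s + 3/10·s². The extinction probability q is the smallest fixed point of f in [0, 1]. Setting s = f(s):
  3/10·s² + (14/45 − 1)·s + 7/18 = 0
  3/10·s² − (7/18 + 3/10)·s + 7/18 = 0
which factors as (s − 1)·(3/10·s − 7/18) = 0, giving roots s = 1 and s = (7/18)/(3/10) = 35/27. Since 35/27 ≥ 1, the smallest root in [0, 1] is s = 1.)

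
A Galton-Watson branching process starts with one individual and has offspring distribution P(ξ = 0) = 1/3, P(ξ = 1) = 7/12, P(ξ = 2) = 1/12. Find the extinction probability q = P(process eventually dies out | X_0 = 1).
q = 1

Mean offspring μ = 0·1/3 + 1·7/12 + 2·1/12 = 3/4 ≤ 1. For μ ≤ 1 with offspring not concentrated at 1, the Galton-Watson process goes extinct almost surely, so q = 1.
(Algebraic check: The pgf is f(s) = 1/3 + 7/12·s + 1/12·s². The extinction probability q is the smallest fixed point of f in [0, 1]. Setting s = f(s):
  1/12·s² + (7/12 − 1)·s + 1/3 = 0
  1/12·s² − (1/3 + 1/12)·s + 1/3 = 0
which factors as (s − 1)·(1/12·s − 1/3) = 0, giving roots s = 1 and s = (1/3)/(1/12) = 4. Since 4 ≥ 1, the smallest root in [0, 1] is s = 1.)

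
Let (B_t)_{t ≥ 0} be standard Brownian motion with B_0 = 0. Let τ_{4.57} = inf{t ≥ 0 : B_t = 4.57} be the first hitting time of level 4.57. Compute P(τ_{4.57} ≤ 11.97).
P(τ_{4.57} ≤ 11.97) = 2(1 − Φ(4.57/√11.97)) = 2(1 − Φ(1.3209)) ≈ 0.1865

By the reflection principle for standard BM, P(τ_b ≤ t) = 2 · P(B_t ≥ b). Since B_t ~ N(0, t), P(B_t ≥ 4.57) = 1 − Φ(4.57/√t) = 1 − Φ(4.57/√11.97) = 1 − Φ(1.3209) ≈ 0.09327. Doubling: P(τ_{4.57} ≤ 11.97) ≈ 2 · 0.09327 = 0.18654 ≈ 0.1865.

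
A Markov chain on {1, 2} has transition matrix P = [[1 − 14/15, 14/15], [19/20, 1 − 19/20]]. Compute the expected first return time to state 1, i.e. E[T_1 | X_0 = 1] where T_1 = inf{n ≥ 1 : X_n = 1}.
E[T_1 | X_0 = 1] = 1/π_1 = 113/57

For an irreducible recurrent Markov chain with stationary distribution π, E[T_i | X_0 = i] = 1/π_i (Kac's formula). Here π_1 = (19/20)/(14/15 + 19/20) = (19/20)/(113/60) = 57/113, so E[T_1 | X_0 = 1] = 1/π_1 = (14/15 + 19/20)/(19/20) = (113/60)/(19/20) = 113/57.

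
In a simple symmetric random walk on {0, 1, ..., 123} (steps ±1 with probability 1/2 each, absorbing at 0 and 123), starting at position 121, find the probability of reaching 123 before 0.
P(hit 123 before 0) = 121/123

Let u_k = P(hit 123 before 0 | start at k). Then u_0 = 0, u_123 = 1, and u_k = u_{k-1}/2 + u_{k+1}/2 for 1 ≤ k ≤ 122. This harmonic recurrence is solved by u_k = k/123, giving u_121 = 121/123.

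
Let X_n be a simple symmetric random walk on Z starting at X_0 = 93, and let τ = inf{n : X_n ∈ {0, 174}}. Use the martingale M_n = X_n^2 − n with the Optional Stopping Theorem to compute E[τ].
E[τ] = 7533

M_n = X_n^2 − n is a martingale (since E[X_{n+1}^2 | F_n] = X_n^2 + 1). By OST (τ has finite mean in a bounded region), E[M_τ] = E[M_0] = X_0^2 − 0 = 93^2 = 8649. Also E[M_τ] = E[X_τ^2] − E[τ]. The walk exits at 0 or 174, with P(hit 174 first) = 93/174, so E[X_τ^2] = 174^2 · 93/174 + 0 = 16182. Thus E[τ] = E[X_τ^2] − E[M_τ] = 16182 − 8649 = 7533 = 93(174 − 93) = 7533.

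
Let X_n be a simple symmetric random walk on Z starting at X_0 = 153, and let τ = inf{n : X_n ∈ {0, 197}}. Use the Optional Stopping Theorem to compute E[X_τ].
E[X_τ] = 153

X_n is a martingale and τ is a bounded-mean stopping time (indeed τ is finite a.s. with bounded expectation since the walk is in a bounded region). By the OST, E[X_τ] = E[X_0] = 153. Equivalently: E[X_τ] = 197 · P(hit 197 first) + 0 · P(hit 0 first) = 197 · (153/197) = 153.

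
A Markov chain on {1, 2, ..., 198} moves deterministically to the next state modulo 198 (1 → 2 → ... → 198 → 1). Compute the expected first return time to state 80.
E[T_80 | X_0 = 80] = 198

The chain cycles deterministically, so starting at state 80 it returns in exactly 198 steps. Equivalently, the stationary distribution is uniform π_j = 1/198 for every state j, so by Kac's formula E[T_80] = 1/π_80 = 198.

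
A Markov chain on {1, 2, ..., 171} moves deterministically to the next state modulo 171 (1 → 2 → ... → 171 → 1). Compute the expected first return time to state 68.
E[T_68 | X_0 = 68] = 171

The chain cycles deterministically, so starting at state 68 it returns in exactly 171 steps. Equivalently, the stationary distribution is uniform π_j = 1/171 for every state j, so by Kac's formula E[T_68] = 1/π_68 = 171.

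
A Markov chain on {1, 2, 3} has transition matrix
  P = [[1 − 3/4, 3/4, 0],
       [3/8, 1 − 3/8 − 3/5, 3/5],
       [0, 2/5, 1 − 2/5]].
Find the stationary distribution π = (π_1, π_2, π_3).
π = (1/6, 1/3, 1/2)

This is a birth-death chain on three states, which satisfies detailed balance: π_1 · P_{12} = π_2 · P_{21} and π_2 · P_{23} = π_3 · P_{32}.
From π_1 · 3/4 = π_2 · 3/8: π_2/π_1 = (3/4)/(3/8) = 2.
From π_2 · 3/5 = π_3 · 2/5: π_3/π_2 = (3/5)/(2/5) = 3/2.
Take π_1 proportional to 1; then unnormalized π = (1, 2, 3). Normalize by dividing by the sum 6:
  π = (1/6, 1/3, 1/2).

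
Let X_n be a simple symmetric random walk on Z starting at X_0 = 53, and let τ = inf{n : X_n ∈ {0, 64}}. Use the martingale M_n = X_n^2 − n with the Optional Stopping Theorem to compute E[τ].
E[τ] = 583

M_n = X_n^2 − n is a martingale (since E[X_{n+1}^2 | F_n] = X_n^2 + 1). By OST (τ has finite mean in a bounded region), E[M_τ] = E[M_0] = X_0^2 − 0 = 53^2 = 2809. Also E[M_τ] = E[X_τ^2] − E[τ]. The walk exits at 0 or 64, with P(hit 64 first) = 53/64, so E[X_τ^2] = 64^2 · 53/64 + 0 = 3392. Thus E[τ] = E[X_τ^2] − E[M_τ] = 3392 − 2809 = 583 = 53(64 − 53) = 583.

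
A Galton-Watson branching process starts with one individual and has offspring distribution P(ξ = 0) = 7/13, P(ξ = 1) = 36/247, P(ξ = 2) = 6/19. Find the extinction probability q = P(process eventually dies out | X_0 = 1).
q = 1

Mean offspring μ = 0·7/13 + 1·36/247 + 2·6/19 = 192/247 ≤ 1. For μ ≤ 1 with offspring not concentrated at 1, the Galton-Watson process goes extinct almost surely, so q = 1.
(Algebraic check: The pgf is f(s) = 7/13 + 36/247·s + 6/19·s². The extinction probability q is the smallest fixed point of f in [0, 1]. Setting s = f(s):
  6/19·s² + (36/247 − 1)·s + 7/13 = 0
  6/19·s² − (7/13 + 6/19)·s + 7/13 = 0
which factors as (s − 1)·(6/19·s − 7/13) = 0, giving roots s = 1 and s = (7/13)/(6/19) = 133/78. Since 133/78 ≥ 1, the smallest root in [0, 1] is s = 1.)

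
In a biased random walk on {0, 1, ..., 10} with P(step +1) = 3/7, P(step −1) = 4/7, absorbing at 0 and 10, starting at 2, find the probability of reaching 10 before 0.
P(hit 10 before 0) = (1 − (4/3)^2) / (1 − (4/3)^10) = 6561/141361

Let u_k denote P(reach 10 before 0 | start at k). Boundary: u_0 = 0, u_10 = 1. Recurrence: u_k = 3/7·u_{k+1} + 4/7·u_{k-1} for 1 ≤ k ≤ 9. Try u_k = A + B·r^k with r = q/p = (4/7)/(3/7) = 4/3. Substitution satisfies the recurrence; boundary conditions give:
  u_k = (1 − r^k) / (1 − r^N) = (1 − (4/3)^2) / (1 − (4/3)^10) = 6561/141361.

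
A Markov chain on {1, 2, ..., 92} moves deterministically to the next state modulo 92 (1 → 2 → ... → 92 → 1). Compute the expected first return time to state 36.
E[T_36 | X_0 = 36] = 92

The chain cycles deterministically, so starting at state 36 it returns in exactly 92 steps. Equivalently, the stationary distribution is uniform π_j = 1/92 for every state j, so by Kac's formula E[T_36] = 1/π_36 = 92.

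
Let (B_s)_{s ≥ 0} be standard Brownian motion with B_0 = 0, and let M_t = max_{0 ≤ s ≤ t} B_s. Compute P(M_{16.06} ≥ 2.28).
P(M_{16.06} ≥ 2.28) = 2·P(B_{16.06} ≥ 2.28) = 2(1 − Φ(2.28/√16.06)) ≈ 0.5694

By the reflection principle for Brownian motion, P(M_t ≥ a) = 2 · P(B_t ≥ a) for a ≥ 0. Since B_t ~ N(0, t), P(B_t ≥ 2.28) = 1 − Φ(2.28/√t) = 1 − Φ(2.28/√16.06) = 1 − Φ(0.5689). So
  P(M_{16.06} ≥ 2.28) = 2(1 − Φ(0.5689)) ≈ 0.5694.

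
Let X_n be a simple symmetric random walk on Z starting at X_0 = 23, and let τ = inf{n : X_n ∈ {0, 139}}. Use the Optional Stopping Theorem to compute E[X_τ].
E[X_τ] = 23

X_n is a martingale and τ is a bounded-mean stopping time (indeed τ is finite a.s. with bounded expectation since the walk is in a bounded region). By the OST, E[X_τ] = E[X_0] = 23. Equivalently: E[X_τ] = 139 · P(hit 139 first) + 0 · P(hit 0 first) = 139 · (23/139) = 23.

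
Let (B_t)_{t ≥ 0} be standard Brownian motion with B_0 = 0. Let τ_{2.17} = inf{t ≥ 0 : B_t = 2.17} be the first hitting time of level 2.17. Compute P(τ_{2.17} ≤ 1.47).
P(τ_{2.17} ≤ 1.47) = 2(1 − Φ(2.17/√1.47)) = 2(1 − Φ(1.7898)) ≈ 0.0735

By the reflection principle for standard BM, P(τ_b ≤ t) = 2 · P(B_t ≥ b). Since B_t ~ N(0, t), P(B_t ≥ 2.17) = 1 − Φ(2.17/√t) = 1 − Φ(2.17/√1.47) = 1 − Φ(1.7898) ≈ 0.03674. Doubling: P(τ_{2.17} ≤ 1.47) ≈ 2 · 0.03674 = 0.07348 ≈ 0.0735.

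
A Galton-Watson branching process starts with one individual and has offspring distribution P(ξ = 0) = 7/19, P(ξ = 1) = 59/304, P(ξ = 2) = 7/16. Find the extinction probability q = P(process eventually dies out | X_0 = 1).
q = 16/19

The pgf is f(s) = 7/19 + 59/304·s + 7/16·s². The extinction probability q is the smallest fixed point of f in [0, 1]. Setting s = f(s):
  7/16·s² + (59/304 − 1)·s + 7/19 = 0
  7/16·s² − (7/19 + 7/16)·s + 7/19 = 0
which factors as (s − 1)·(7/16·s − 7/19) = 0, giving roots s = 1 and s = (7/19)/(7/16) = 16/19.
Mean offspring μ = 59/304 + 2·7/16 = 325/304 > 1 (supercritical), so q < 1. The extinction probability is the smaller root: q = (7/19)/(7/16) = 16/19.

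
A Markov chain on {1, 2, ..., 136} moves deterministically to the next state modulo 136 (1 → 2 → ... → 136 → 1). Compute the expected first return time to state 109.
E[T_109 | X_0 = 109] = 136

The chain cycles deterministically, so starting at state 109 it returns in exactly 136 steps. Equivalently, the stationary distribution is uniform π_j = 1/136 for every state j, so by Kac's formula E[T_109] = 1/π_109 = 136.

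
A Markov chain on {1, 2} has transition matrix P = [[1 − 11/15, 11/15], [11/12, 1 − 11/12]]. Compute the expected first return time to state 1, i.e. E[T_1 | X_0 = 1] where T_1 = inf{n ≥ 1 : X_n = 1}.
E[T_1 | X_0 = 1] = 1/π_1 = 9/5

For an irreducible recurrent Markov chain with stationary distribution π, E[T_i | X_0 = i] = 1/π_i (Kac's formula). Here π_1 = (11/12)/(11/15 + 11/12) = (11/12)/(33/20) = 5/9, so E[T_1 | X_0 = 1] = 1/π_1 = (11/15 + 11/12)/(11/12) = (33/20)/(11/12) = 9/5.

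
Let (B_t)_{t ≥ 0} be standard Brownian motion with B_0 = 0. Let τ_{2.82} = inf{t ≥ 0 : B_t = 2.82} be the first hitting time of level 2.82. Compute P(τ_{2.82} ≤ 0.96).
P(τ_{2.82} ≤ 0.96) = 2(1 − Φ(2.82/√0.96)) = 2(1 − Φ(2.8782)) ≈ 0.0040

By the reflection principle for standard BM, P(τ_b ≤ t) = 2 · P(B_t ≥ b). Since B_t ~ N(0, t), P(B_t ≥ 2.82) = 1 − Φ(2.82/√t) = 1 − Φ(2.82/√0.96) = 1 − Φ(2.8782) ≈ 0.00200. Doubling: P(τ_{2.82} ≤ 0.96) ≈ 2 · 0.00200 = 0.00400 ≈ 0.0040.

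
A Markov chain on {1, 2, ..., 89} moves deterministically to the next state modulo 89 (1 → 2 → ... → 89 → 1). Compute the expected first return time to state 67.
E[T_67 | X_0 = 67] = 89

The chain cycles deterministically, so starting at state 67 it returns in exactly 89 steps. Equivalently, the stationary distribution is uniform π_j = 1/89 for every state j, so by Kac's formula E[T_67] = 1/π_67 = 89.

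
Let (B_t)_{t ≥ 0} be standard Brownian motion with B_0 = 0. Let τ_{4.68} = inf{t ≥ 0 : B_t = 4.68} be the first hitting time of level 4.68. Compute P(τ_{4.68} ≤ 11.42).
P(τ_{4.68} ≤ 11.42) = 2(1 − Φ(4.68/√11.42)) = 2(1 − Φ(1.3849)) ≈ 0.1661

By the reflection principle for standard BM, P(τ_b ≤ t) = 2 · P(B_t ≥ b). Since B_t ~ N(0, t), P(B_t ≥ 4.68) = 1 − Φ(4.68/√t) = 1 − Φ(4.68/√11.42) = 1 − Φ(1.3849) ≈ 0.08304. Doubling: P(τ_{4.68} ≤ 11.42) ≈ 2 · 0.08304 = 0.16608 ≈ 0.1661.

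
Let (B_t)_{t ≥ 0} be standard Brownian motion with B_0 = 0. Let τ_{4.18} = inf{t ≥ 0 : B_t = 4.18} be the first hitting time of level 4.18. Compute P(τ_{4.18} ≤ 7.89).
P(τ_{4.18} ≤ 7.89) = 2(1 − Φ(4.18/√7.89)) = 2(1 − Φ(1.4881)) ≈ 0.1367

By the reflection principle for standard BM, P(τ_b ≤ t) = 2 · P(B_t ≥ b). Since B_t ~ N(0, t), P(B_t ≥ 4.18) = 1 − Φ(4.18/√t) = 1 − Φ(4.18/√7.89) = 1 − Φ(1.4881) ≈ 0.06836. Doubling: P(τ_{4.18} ≤ 7.89) ≈ 2 · 0.06836 = 0.13672 ≈ 0.1367.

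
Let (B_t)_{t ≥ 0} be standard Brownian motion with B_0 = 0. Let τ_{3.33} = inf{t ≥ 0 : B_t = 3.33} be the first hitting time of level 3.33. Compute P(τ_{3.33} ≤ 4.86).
P(τ_{3.33} ≤ 4.86) = 2(1 − Φ(3.33/√4.86)) = 2(1 − Φ(1.5105)) ≈ 0.1309

By the reflection principle for standard BM, P(τ_b ≤ t) = 2 · P(B_t ≥ b). Since B_t ~ N(0, t), P(B_t ≥ 3.33) = 1 − Φ(3.33/√t) = 1 − Φ(3.33/√4.86) = 1 − Φ(1.5105) ≈ 0.06546. Doubling: P(τ_{3.33} ≤ 4.86) ≈ 2 · 0.06546 = 0.13092 ≈ 0.1309.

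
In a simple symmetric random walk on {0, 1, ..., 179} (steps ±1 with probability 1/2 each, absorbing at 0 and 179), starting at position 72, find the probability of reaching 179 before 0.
P(hit 179 before 0) = 72/179

Let u_k = P(hit 179 before 0 | start at k). Then u_0 = 0, u_179 = 1, and u_k = u_{k-1}/2 + u_{k+1}/2 for 1 ≤ k ≤ 178. This harmonic recurrence is solved by u_k = k/179, giving u_72 = 72/179.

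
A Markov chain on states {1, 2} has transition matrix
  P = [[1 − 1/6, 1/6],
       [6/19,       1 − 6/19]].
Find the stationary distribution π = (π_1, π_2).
π_1 = 36/55, π_2 = 19/55

Solve πP = π with π_1 + π_2 = 1. From πP = π: π_1 · (1 − 1/6) + π_2 · 6/19 = π_1 ⇒ π_2 · 6/19 = π_1 · 1/6 ⇒ π_2/π_1 = (1/6)/(6/19) = 19/36. Together with π_1 + π_2 = 1:
  π_1 = (6/19)/(1/6 + 6/19) = (6/19)/(55/114) = 36/55,
  π_2 = (1/6)/(1/6 + 6/19) = (1/6)/(55/114) = 19/55.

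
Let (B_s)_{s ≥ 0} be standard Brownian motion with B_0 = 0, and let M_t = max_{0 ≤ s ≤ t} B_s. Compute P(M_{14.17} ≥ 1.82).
P(M_{14.17} ≥ 1.82) = 2·P(B_{14.17} ≥ 1.82) = 2(1 − Φ(1.82/√14.17)) ≈ 0.6287

By the reflection principle for Brownian motion, P(M_t ≥ a) = 2 · P(B_t ≥ a) for a ≥ 0. Since B_t ~ N(0, t), P(B_t ≥ 1.82) = 1 − Φ(1.82/√t) = 1 − Φ(1.82/√14.17) = 1 − Φ(0.4835). So
  P(M_{14.17} ≥ 1.82) = 2(1 − Φ(0.4835)) ≈ 0.6287.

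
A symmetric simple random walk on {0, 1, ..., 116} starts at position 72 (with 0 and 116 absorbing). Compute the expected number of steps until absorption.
E[τ | X_0 = 72] = 3168

Let v_k = E[τ | X_0 = k]. Boundary: v_0 = v_116 = 0. Recurrence: v_k = 1 + (v_{k-1} + v_{k+1})/2 for 1 ≤ k ≤ 115. The particular solution to v_k − (v_{k-1} + v_{k+1})/2 = 1 is v_k = −k^2. Adding homogeneous solution A + B k and matching boundaries gives v_k = k (116 − k). Substituting k = 72: v_72 = 72 · 44 = 3168.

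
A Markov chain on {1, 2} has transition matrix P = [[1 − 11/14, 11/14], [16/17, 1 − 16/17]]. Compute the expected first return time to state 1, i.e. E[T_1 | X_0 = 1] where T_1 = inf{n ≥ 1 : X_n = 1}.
E[T_1 | X_0 = 1] = 1/π_1 = 411/224

For an irreducible recurrent Markov chain with stationary distribution π, E[T_i | X_0 = i] = 1/π_i (Kac's formula). Here π_1 = (16/17)/(11/14 + 16/17) = (16/17)/(411/238) = 224/411, so E[T_1 | X_0 = 1] = 1/π_1 = (11/14 + 16/17)/(16/17) = (411/238)/(16/17) = 411/224.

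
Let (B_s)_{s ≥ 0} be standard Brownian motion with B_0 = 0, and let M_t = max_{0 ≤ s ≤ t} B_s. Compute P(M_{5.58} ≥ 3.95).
P(M_{5.58} ≥ 3.95) = 2·P(B_{5.58} ≥ 3.95) = 2(1 − Φ(3.95/√5.58)) ≈ 0.0945

By the reflection principle for Brownian motion, P(M_t ≥ a) = 2 · P(B_t ≥ a) for a ≥ 0. Since B_t ~ N(0, t), P(B_t ≥ 3.95) = 1 − Φ(3.95/√t) = 1 − Φ(3.95/√5.58) = 1 − Φ(1.6722). So
  P(M_{5.58} ≥ 3.95) = 2(1 − Φ(1.6722)) ≈ 0.0945.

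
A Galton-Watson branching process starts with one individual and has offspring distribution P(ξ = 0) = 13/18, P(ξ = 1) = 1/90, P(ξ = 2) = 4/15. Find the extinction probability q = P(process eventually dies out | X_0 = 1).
q = 1

Mean offspring μ = 0·13/18 + 1·1/90 + 2·4/15 = 49/90 ≤ 1. For μ ≤ 1 with offspring not concentrated at 1, the Galton-Watson process goes extinct almost surely, so q = 1.
(Algebraic check: The pgf is f(s) = 13/18 + 1/90·s + 4/15·s². The extinction probability q is the smallest fixed point of f in [0, 1]. Setting s = f(s):
  4/15·s² + (1/90 − 1)·s + 13/18 = 0
  4/15·s² − (13/18 + 4/15)·s + 13/18 = 0
which factors as (s − 1)·(4/15·s − 13/18) = 0, giving roots s = 1 and s = (13/18)/(4/15) = 65/24. Since 65/24 ≥ 1, the smallest root in [0, 1] is s = 1.)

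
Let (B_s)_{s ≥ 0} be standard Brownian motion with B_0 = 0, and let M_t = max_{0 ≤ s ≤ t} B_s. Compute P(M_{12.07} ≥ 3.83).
P(M_{12.07} ≥ 3.83) = 2·P(B_{12.07} ≥ 3.83) = 2(1 − Φ(3.83/√12.07)) ≈ 0.2703

By the reflection principle for Brownian motion, P(M_t ≥ a) = 2 · P(B_t ≥ a) for a ≥ 0. Since B_t ~ N(0, t), P(B_t ≥ 3.83) = 1 − Φ(3.83/√t) = 1 − Φ(3.83/√12.07) = 1 − Φ(1.1024). So
  P(M_{12.07} ≥ 3.83) = 2(1 − Φ(1.1024)) ≈ 0.2703.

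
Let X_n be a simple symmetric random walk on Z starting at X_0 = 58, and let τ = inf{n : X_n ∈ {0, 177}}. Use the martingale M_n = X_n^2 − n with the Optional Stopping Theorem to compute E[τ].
E[τ] = 6902

M_n = X_n^2 − n is a martingale (since E[X_{n+1}^2 | F_n] = X_n^2 + 1). By OST (τ has finite mean in a bounded region), E[M_τ] = E[M_0] = X_0^2 − 0 = 58^2 = 3364. Also E[M_τ] = E[X_τ^2] − E[τ]. The walk exits at 0 or 177, with P(hit 177 first) = 58/177, so E[X_τ^2] = 177^2 · 58/177 + 0 = 10266. Thus E[τ] = E[X_τ^2] − E[M_τ] = 10266 − 3364 = 6902 = 58(177 − 58) = 6902.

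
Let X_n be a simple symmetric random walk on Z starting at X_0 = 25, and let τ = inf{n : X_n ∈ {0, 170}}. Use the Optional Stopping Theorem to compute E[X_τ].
E[X_τ] = 25

X_n is a martingale and τ is a bounded-mean stopping time (indeed τ is finite a.s. with bounded expectation since the walk is in a bounded region). By the OST, E[X_τ] = E[X_0] = 25. Equivalently: E[X_τ] = 170 · P(hit 170 first) + 0 · P(hit 0 first) = 170 · (25/170) = 25.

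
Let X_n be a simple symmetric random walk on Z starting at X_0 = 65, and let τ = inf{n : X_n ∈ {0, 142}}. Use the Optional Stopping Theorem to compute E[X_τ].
E[X_τ] = 65

X_n is a martingale and τ is a bounded-mean stopping time (indeed τ is finite a.s. with bounded expectation since the walk is in a bounded region). By the OST, E[X_τ] = E[X_0] = 65. Equivalently: E[X_τ] = 142 · P(hit 142 first) + 0 · P(hit 0 first) = 142 · (65/142) = 65.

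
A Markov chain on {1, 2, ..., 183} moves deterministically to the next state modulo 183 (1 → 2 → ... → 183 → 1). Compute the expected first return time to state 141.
E[T_141 | X_0 = 141] = 183

The chain cycles deterministically, so starting at state 141 it returns in exactly 183 steps. Equivalently, the stationary distribution is uniform π_j = 1/183 for every state j, so by Kac's formula E[T_141] = 1/π_141 = 183.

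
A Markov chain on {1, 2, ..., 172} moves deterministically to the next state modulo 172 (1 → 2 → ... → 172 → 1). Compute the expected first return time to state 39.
E[T_39 | X_0 = 39] = 172

The chain cycles deterministically, so starting at state 39 it returns in exactly 172 steps. Equivalently, the stationary distribution is uniform π_j = 1/172 for every state j, so by Kac's formula E[T_39] = 1/π_39 = 172.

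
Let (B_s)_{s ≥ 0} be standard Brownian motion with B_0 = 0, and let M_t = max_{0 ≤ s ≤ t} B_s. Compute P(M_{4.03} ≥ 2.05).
P(M_{4.03} ≥ 2.05) = 2·P(B_{4.03} ≥ 2.05) = 2(1 − Φ(2.05/√4.03)) ≈ 0.3072

By the reflection principle for Brownian motion, P(M_t ≥ a) = 2 · P(B_t ≥ a) for a ≥ 0. Since B_t ~ N(0, t), P(B_t ≥ 2.05) = 1 − Φ(2.05/√t) = 1 − Φ(2.05/√4.03) = 1 − Φ(1.0212). So
  P(M_{4.03} ≥ 2.05) = 2(1 − Φ(1.0212)) ≈ 0.3072.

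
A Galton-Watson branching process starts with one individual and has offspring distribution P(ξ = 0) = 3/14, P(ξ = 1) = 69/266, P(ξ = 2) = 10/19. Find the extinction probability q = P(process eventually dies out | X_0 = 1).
q = 57/140

The pgf is f(s) = 3/14 + 69/266·s + 10/19·s². The extinction probability q is the smallest fixed point of f in [0, 1]. Setting s = f(s):
  10/19·s² + (69/266 − 1)·s + 3/14 = 0
  10/19·s² − (3/14 + 10/19)·s + 3/14 = 0
which factors as (s − 1)·(10/19·s − 3/14) = 0, giving roots s = 1 and s = (3/14)/(10/19) = 57/140.
Mean offspring μ = 69/266 + 2·10/19 = 349/266 > 1 (supercritical), so q < 1. The extinction probability is the smaller root: q = (3/14)/(10/19) = 57/140.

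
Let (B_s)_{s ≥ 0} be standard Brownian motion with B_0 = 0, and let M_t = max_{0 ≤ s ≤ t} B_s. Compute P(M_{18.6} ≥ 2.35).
P(M_{18.6} ≥ 2.35) = 2·P(B_{18.6} ≥ 2.35) = 2(1 − Φ(2.35/√18.6)) ≈ 0.5858

By the reflection principle for Brownian motion, P(M_t ≥ a) = 2 · P(B_t ≥ a) for a ≥ 0. Since B_t ~ N(0, t), P(B_t ≥ 2.35) = 1 − Φ(2.35/√t) = 1 − Φ(2.35/√18.6) = 1 − Φ(0.5449). So
  P(M_{18.6} ≥ 2.35) = 2(1 − Φ(0.5449)) ≈ 0.5858.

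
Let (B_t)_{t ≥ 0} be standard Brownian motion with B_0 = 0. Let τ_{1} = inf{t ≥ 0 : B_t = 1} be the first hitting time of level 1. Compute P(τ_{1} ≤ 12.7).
P(τ_{1} ≤ 12.7) = 2(1 − Φ(1/√12.7)) = 2(1 − Φ(0.2806)) ≈ 0.7790

By the reflection principle for standard BM, P(τ_b ≤ t) = 2 · P(B_t ≥ b). Since B_t ~ N(0, t), P(B_t ≥ 1) = 1 − Φ(1/√t) = 1 − Φ(1/√12.7) = 1 − Φ(0.2806) ≈ 0.38951. Doubling: P(τ_{1} ≤ 12.7) ≈ 2 · 0.38951 = 0.77902 ≈ 0.7790.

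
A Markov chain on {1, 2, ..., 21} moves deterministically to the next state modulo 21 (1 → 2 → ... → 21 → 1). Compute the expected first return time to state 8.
E[T_8 | X_0 = 8] = 21

The chain cycles deterministically, so starting at state 8 it returns in exactly 21 steps. Equivalently, the stationary distribution is uniform π_j = 1/21 for every state j, so by Kac's formula E[T_8] = 1/π_8 = 21.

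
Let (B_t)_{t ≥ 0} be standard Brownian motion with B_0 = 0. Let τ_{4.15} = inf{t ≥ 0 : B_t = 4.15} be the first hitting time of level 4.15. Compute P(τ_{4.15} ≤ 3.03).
P(τ_{4.15} ≤ 3.03) = 2(1 − Φ(4.15/√3.03)) = 2(1 − Φ(2.3841)) ≈ 0.0171

By the reflection principle for standard BM, P(τ_b ≤ t) = 2 · P(B_t ≥ b). Since B_t ~ N(0, t), P(B_t ≥ 4.15) = 1 − Φ(4.15/√t) = 1 − Φ(4.15/√3.03) = 1 − Φ(2.3841) ≈ 0.00856. Doubling: P(τ_{4.15} ≤ 3.03) ≈ 2 · 0.00856 = 0.01712 ≈ 0.0171.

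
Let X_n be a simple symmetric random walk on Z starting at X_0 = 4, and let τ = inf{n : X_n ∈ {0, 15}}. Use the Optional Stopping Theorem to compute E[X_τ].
E[X_τ] = 4

X_n is a martingale and τ is a bounded-mean stopping time (indeed τ is finite a.s. with bounded expectation since the walk is in a bounded region). By the OST, E[X_τ] = E[X_0] = 4. Equivalently: E[X_τ] = 15 · P(hit 15 first) + 0 · P(hit 0 first) = 15 · (4/15) = 4.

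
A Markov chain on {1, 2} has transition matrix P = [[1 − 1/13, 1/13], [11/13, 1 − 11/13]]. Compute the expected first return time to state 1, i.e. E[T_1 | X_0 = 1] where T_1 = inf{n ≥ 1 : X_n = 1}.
E[T_1 | X_0 = 1] = 1/π_1 = 12/11

For an irreducible recurrent Markov chain with stationary distribution π, E[T_i | X_0 = i] = 1/π_i (Kac's formula). Here π_1 = (11/13)/(1/13 + 11/13) = (11/13)/(12/13) = 11/12, so E[T_1 | X_0 = 1] = 1/π_1 = (1/13 + 11/13)/(11/13) = (12/13)/(11/13) = 12/11.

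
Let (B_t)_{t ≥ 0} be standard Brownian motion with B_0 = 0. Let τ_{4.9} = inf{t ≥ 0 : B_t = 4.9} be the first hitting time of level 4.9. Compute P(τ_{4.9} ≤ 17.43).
P(τ_{4.9} ≤ 17.43) = 2(1 − Φ(4.9/√17.43)) = 2(1 − Φ(1.1737)) ≈ 0.2405

By the reflection principle for standard BM, P(τ_b ≤ t) = 2 · P(B_t ≥ b). Since B_t ~ N(0, t), P(B_t ≥ 4.9) = 1 − Φ(4.9/√t) = 1 − Φ(4.9/√17.43) = 1 − Φ(1.1737) ≈ 0.12026. Doubling: P(τ_{4.9} ≤ 17.43) ≈ 2 · 0.12026 = 0.24052 ≈ 0.2405.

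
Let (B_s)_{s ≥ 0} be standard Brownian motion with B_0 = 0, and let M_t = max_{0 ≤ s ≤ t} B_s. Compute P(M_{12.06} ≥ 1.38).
P(M_{12.06} ≥ 1.38) = 2·P(B_{12.06} ≥ 1.38) = 2(1 − Φ(1.38/√12.06)) ≈ 0.6911

By the reflection principle for Brownian motion, P(M_t ≥ a) = 2 · P(B_t ≥ a) for a ≥ 0. Since B_t ~ N(0, t), P(B_t ≥ 1.38) = 1 − Φ(1.38/√t) = 1 − Φ(1.38/√12.06) = 1 − Φ(0.3974). So
  P(M_{12.06} ≥ 1.38) = 2(1 − Φ(0.3974)) ≈ 0.6911.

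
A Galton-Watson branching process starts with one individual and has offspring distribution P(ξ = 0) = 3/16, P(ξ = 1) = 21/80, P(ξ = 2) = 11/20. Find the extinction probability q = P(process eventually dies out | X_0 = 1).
q = 15/44

The pgf is f(s) = 3/16 + 21/80·s + 11/20·s². The extinction probability q is the smallest fixed point of f in [0, 1]. Setting s = f(s):
  11/20·s² + (21/80 − 1)·s + 3/16 = 0
  11/20·s² − (3/16 + 11/20)·s + 3/16 = 0
which factors as (s − 1)·(11/20·s − 3/16) = 0, giving roots s = 1 and s = (3/16)/(11/20) = 15/44.
Mean offspring μ = 21/80 + 2·11/20 = 109/80 > 1 (supercritical), so q < 1. The extinction probability is the smaller root: q = (3/16)/(11/20) = 15/44.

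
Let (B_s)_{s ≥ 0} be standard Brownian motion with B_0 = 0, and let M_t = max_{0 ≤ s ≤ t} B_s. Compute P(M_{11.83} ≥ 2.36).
P(M_{11.83} ≥ 2.36) = 2·P(B_{11.83} ≥ 2.36) = 2(1 − Φ(2.36/√11.83)) ≈ 0.4926

By the reflection principle for Brownian motion, P(M_t ≥ a) = 2 · P(B_t ≥ a) for a ≥ 0. Since B_t ~ N(0, t), P(B_t ≥ 2.36) = 1 − Φ(2.36/√t) = 1 − Φ(2.36/√11.83) = 1 − Φ(0.6862). So
  P(M_{11.83} ≥ 2.36) = 2(1 − Φ(0.6862)) ≈ 0.4926.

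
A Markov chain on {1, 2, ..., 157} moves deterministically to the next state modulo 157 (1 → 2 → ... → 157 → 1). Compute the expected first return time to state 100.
E[T_100 | X_0 = 100] = 157

The chain cycles deterministically, so starting at state 100 it returns in exactly 157 steps. Equivalently, the stationary distribution is uniform π_j = 1/157 for every state j, so by Kac's formula E[T_100] = 1/π_100 = 157.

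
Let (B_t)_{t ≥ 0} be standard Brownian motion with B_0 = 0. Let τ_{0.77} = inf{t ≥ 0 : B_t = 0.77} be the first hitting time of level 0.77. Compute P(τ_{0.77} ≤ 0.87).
P(τ_{0.77} ≤ 0.87) = 2(1 − Φ(0.77/√0.87)) = 2(1 − Φ(0.8255)) ≈ 0.4091

By the reflection principle for standard BM, P(τ_b ≤ t) = 2 · P(B_t ≥ b). Since B_t ~ N(0, t), P(B_t ≥ 0.77) = 1 − Φ(0.77/√t) = 1 − Φ(0.77/√0.87) = 1 − Φ(0.8255) ≈ 0.20454. Doubling: P(τ_{0.77} ≤ 0.87) ≈ 2 · 0.20454 = 0.40908 ≈ 0.4091.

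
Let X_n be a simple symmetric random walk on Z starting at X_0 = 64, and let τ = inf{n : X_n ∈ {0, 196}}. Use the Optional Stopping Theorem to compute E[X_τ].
E[X_τ] = 64

X_n is a martingale and τ is a bounded-mean stopping time (indeed τ is finite a.s. with bounded expectation since the walk is in a bounded region). By the OST, E[X_τ] = E[X_0] = 64. Equivalently: E[X_τ] = 196 · P(hit 196 first) + 0 · P(hit 0 first) = 196 · (64/196) = 64.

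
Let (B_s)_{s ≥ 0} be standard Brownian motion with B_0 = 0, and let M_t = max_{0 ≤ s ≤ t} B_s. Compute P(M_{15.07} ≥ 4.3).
P(M_{15.07} ≥ 4.3) = 2·P(B_{15.07} ≥ 4.3) = 2(1 − Φ(4.3/√15.07)) ≈ 0.2680

By the reflection principle for Brownian motion, P(M_t ≥ a) = 2 · P(B_t ≥ a) for a ≥ 0. Since B_t ~ N(0, t), P(B_t ≥ 4.3) = 1 − Φ(4.3/√t) = 1 − Φ(4.3/√15.07) = 1 − Φ(1.1077). So
  P(M_{15.07} ≥ 4.3) = 2(1 − Φ(1.1077)) ≈ 0.2680.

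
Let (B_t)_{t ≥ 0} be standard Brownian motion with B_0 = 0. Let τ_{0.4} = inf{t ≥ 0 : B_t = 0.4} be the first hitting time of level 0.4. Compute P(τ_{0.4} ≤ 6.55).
P(τ_{0.4} ≤ 6.55) = 2(1 − Φ(0.4/√6.55)) = 2(1 − Φ(0.1563)) ≈ 0.8758

By the reflection principle for standard BM, P(τ_b ≤ t) = 2 · P(B_t ≥ b). Since B_t ~ N(0, t), P(B_t ≥ 0.4) = 1 − Φ(0.4/√t) = 1 − Φ(0.4/√6.55) = 1 − Φ(0.1563) ≈ 0.43790. Doubling: P(τ_{0.4} ≤ 6.55) ≈ 2 · 0.43790 = 0.87580 ≈ 0.8758.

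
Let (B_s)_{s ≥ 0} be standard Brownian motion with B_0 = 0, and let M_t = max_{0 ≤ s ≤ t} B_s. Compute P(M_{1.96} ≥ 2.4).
P(M_{1.96} ≥ 2.4) = 2·P(B_{1.96} ≥ 2.4) = 2(1 − Φ(2.4/√1.96)) ≈ 0.0865

By the reflection principle for Brownian motion, P(M_t ≥ a) = 2 · P(B_t ≥ a) for a ≥ 0. Since B_t ~ N(0, t), P(B_t ≥ 2.4) = 1 − Φ(2.4/√t) = 1 − Φ(2.4/√1.96) = 1 − Φ(1.7143). So
  P(M_{1.96} ≥ 2.4) = 2(1 − Φ(1.7143)) ≈ 0.0865.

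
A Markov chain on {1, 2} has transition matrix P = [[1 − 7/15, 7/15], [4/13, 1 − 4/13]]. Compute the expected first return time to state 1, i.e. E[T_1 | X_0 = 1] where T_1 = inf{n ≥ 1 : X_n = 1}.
E[T_1 | X_0 = 1] = 1/π_1 = 151/60

For an irreducible recurrent Markov chain with stationary distribution π, E[T_i | X_0 = i] = 1/π_i (Kac's formula). Here π_1 = (4/13)/(7/15 + 4/13) = (4/13)/(151/195) = 60/151, so E[T_1 | X_0 = 1] = 1/π_1 = (7/15 + 4/13)/(4/13) = (151/195)/(4/13) = 151/60.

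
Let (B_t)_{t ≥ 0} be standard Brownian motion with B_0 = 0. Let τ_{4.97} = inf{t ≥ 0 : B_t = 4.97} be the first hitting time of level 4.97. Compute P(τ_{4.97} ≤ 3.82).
P(τ_{4.97} ≤ 3.82) = 2(1 − Φ(4.97/√3.82)) = 2(1 − Φ(2.5429)) ≈ 0.0110

By the reflection principle for standard BM, P(τ_b ≤ t) = 2 · P(B_t ≥ b). Since B_t ~ N(0, t), P(B_t ≥ 4.97) = 1 − Φ(4.97/√t) = 1 − Φ(4.97/√3.82) = 1 − Φ(2.5429) ≈ 0.00550. Doubling: P(τ_{4.97} ≤ 3.82) ≈ 2 · 0.00550 = 0.01100 ≈ 0.0110.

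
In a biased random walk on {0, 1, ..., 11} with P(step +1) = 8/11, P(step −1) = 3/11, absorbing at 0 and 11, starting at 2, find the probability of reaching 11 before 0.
P(hit 11 before 0) = (1 − (3/8)^2) / (1 − (3/8)^11) = 1476395008/1717951489

Let u_k denote P(reach 11 before 0 | start at k). Boundary: u_0 = 0, u_11 = 1. Recurrence: u_k = 8/11·u_{k+1} + 3/11·u_{k-1} for 1 ≤ k ≤ 10. Try u_k = A + B·r^k with r = q/p = (3/11)/(8/11) = 3/8. Substitution satisfies the recurrence; boundary conditions give:
  u_k = (1 − r^k) / (1 − r^N) = (1 − (3/8)^2) / (1 − (3/8)^11) = 1476395008/1717951489.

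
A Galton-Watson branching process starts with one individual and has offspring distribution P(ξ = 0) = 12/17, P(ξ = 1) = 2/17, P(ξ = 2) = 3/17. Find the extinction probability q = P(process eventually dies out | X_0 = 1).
q = 1

Mean offspring μ = 0·12/17 + 1·2/17 + 2·3/17 = 8/17 ≤ 1. For μ ≤ 1 with offspring not concentrated at 1, the Galton-Watson process goes extinct almost surely, so q = 1.
(Algebraic check: The pgf is f(s) = 12/17 + 2/17·s + 3/17·s². The extinction probability q is the smallest fixed point of f in [0, 1]. Setting s = f(s):
  3/17·s² + (2/17 − 1)·s + 12/17 = 0
  3/17·s² − (12/17 + 3/17)·s + 12/17 = 0
which factors as (s − 1)·(3/17·s − 12/17) = 0, giving roots s = 1 and s = (12/17)/(3/17) = 4. Since 4 ≥ 1, the smallest root in [0, 1] is s = 1.)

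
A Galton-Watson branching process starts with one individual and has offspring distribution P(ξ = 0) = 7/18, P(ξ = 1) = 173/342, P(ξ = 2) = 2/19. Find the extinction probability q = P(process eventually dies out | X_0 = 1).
q = 1

Mean offspring μ = 0·7/18 + 1·173/342 + 2·2/19 = 245/342 ≤ 1. For μ ≤ 1 with offspring not concentrated at 1, the Galton-Watson process goes extinct almost surely, so q = 1.
(Algebraic check: The pgf is f(s) = 7/18 + 173/342·s + 2/19·s². The extinction probability q is the smallest fixed point of f in [0, 1]. Setting s = f(s):
  2/19·s² + (173/342 − 1)·s + 7/18 = 0
  2/19·s² − (7/18 + 2/19)·s + 7/18 = 0
which factors as (s − 1)·(2/19·s − 7/18) = 0, giving roots s = 1 and s = (7/18)/(2/19) = 133/36. Since 133/36 ≥ 1, the smallest root in [0, 1] is s = 1.)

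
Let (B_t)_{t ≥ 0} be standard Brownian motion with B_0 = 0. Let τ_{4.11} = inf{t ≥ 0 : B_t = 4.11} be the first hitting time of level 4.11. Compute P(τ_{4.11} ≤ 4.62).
P(τ_{4.11} ≤ 4.62) = 2(1 − Φ(4.11/√4.62)) = 2(1 − Φ(1.9121)) ≈ 0.0559

By the reflection principle for standard BM, P(τ_b ≤ t) = 2 · P(B_t ≥ b). Since B_t ~ N(0, t), P(B_t ≥ 4.11) = 1 − Φ(4.11/√t) = 1 − Φ(4.11/√4.62) = 1 − Φ(1.9121) ≈ 0.02793. Doubling: P(τ_{4.11} ≤ 4.62) ≈ 2 · 0.02793 = 0.05586 ≈ 0.0559.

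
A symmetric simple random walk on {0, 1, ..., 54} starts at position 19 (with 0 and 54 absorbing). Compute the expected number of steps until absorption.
E[τ | X_0 = 19] = 665

Let v_k = E[τ | X_0 = k]. Boundary: v_0 = v_54 = 0. Recurrence: v_k = 1 + (v_{k-1} + v_{k+1})/2 for 1 ≤ k ≤ 53. The particular solution to v_k − (v_{k-1} + v_{k+1})/2 = 1 is v_k = −k^2. Adding homogeneous solution A + B k and matching boundaries gives v_k = k (54 − k). Substituting k = 19: v_19 = 19 · 35 = 665.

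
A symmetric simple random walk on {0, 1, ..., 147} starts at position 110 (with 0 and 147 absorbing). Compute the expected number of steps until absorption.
E[τ | X_0 = 110] = 4070

Let v_k = E[τ | X_0 = k]. Boundary: v_0 = v_147 = 0. Recurrence: v_k = 1 + (v_{k-1} + v_{k+1})/2 for 1 ≤ k ≤ 146. The particular solution to v_k − (v_{k-1} + v_{k+1})/2 = 1 is v_k = −k^2. Adding homogeneous solution A + B k and matching boundaries gives v_k = k (147 − k). Substituting k = 110: v_110 = 110 · 37 = 4070.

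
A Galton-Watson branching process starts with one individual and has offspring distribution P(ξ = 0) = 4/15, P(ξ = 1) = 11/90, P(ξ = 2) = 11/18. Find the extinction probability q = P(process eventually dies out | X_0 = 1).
q = 24/55

The pgf is f(s) = 4/15 + 11/90·s + 11/18·s². The extinction probability q is the smallest fixed point of f in [0, 1]. Setting s = f(s):
  11/18·s² + (11/90 − 1)·s + 4/15 = 0
  11/18·s² − (4/15 + 11/18)·s + 4/15 = 0
which factors as (s − 1)·(11/18·s − 4/15) = 0, giving roots s = 1 and s = (4/15)/(11/18) = 24/55.
Mean offspring μ = 11/90 + 2·11/18 = 121/90 > 1 (supercritical), so q < 1. The extinction probability is the smaller root: q = (4/15)/(11/18) = 24/55.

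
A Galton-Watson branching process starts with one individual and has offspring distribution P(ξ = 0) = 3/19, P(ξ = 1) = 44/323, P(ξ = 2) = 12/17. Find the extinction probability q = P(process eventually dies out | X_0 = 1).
q = 17/76

The pgf is f(s) = 3/19 + 44/323·s + 12/17·s². The extinction probability q is the smallest fixed point of f in [0, 1]. Setting s = f(s):
  12/17·s² + (44/323 − 1)·s + 3/19 = 0
  12/17·s² − (3/19 + 12/17)·s + 3/19 = 0
which factors as (s − 1)·(12/17·s − 3/19) = 0, giving roots s = 1 and s = (3/19)/(12/17) = 17/76.
Mean offspring μ = 44/323 + 2·12/17 = 500/323 > 1 (supercritical), so q < 1. The extinction probability is the smaller root: q = (3/19)/(12/17) = 17/76.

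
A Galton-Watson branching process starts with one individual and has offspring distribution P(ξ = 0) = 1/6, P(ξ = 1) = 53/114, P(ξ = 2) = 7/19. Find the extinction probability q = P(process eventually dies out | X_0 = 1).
q = 19/42

The pgf is f(s) = 1/6 + 53/114·s + 7/19·s². The extinction probability q is the smallest fixed point of f in [0, 1]. Setting s = f(s):
  7/19·s² + (53/114 − 1)·s + 1/6 = 0
  7/19·s² − (1/6 + 7/19)·s + 1/6 = 0
which factors as (s − 1)·(7/19·s − 1/6) = 0, giving roots s = 1 and s = (1/6)/(7/19) = 19/42.
Mean offspring μ = 53/114 + 2·7/19 = 137/114 > 1 (supercritical), so q < 1. The extinction probability is the smaller root: q = (1/6)/(7/19) = 19/42.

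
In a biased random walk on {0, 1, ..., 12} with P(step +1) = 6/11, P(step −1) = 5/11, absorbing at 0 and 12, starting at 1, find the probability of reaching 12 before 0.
P(hit 12 before 0) = (1 − (5/6)^1) / (1 − (5/6)^12) = 362797056/1932641711

Let u_k denote P(reach 12 before 0 | start at k). Boundary: u_0 = 0, u_12 = 1. Recurrence: u_k = 6/11·u_{k+1} + 5/11·u_{k-1} for 1 ≤ k ≤ 11. Try u_k = A + B·r^k with r = q/p = (5/11)/(6/11) = 5/6. Substitution satisfies the recurrence; boundary conditions give:
  u_k = (1 − r^k) / (1 − r^N) = (1 − (5/6)^1) / (1 − (5/6)^12) = 362797056/1932641711.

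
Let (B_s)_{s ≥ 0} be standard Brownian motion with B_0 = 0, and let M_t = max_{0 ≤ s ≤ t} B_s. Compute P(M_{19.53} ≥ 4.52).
P(M_{19.53} ≥ 4.52) = 2·P(B_{19.53} ≥ 4.52) = 2(1 − Φ(4.52/√19.53)) ≈ 0.3064

By the reflection principle for Brownian motion, P(M_t ≥ a) = 2 · P(B_t ≥ a) for a ≥ 0. Since B_t ~ N(0, t), P(B_t ≥ 4.52) = 1 − Φ(4.52/√t) = 1 − Φ(4.52/√19.53) = 1 − Φ(1.0228). So
  P(M_{19.53} ≥ 4.52) = 2(1 − Φ(1.0228)) ≈ 0.3064.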